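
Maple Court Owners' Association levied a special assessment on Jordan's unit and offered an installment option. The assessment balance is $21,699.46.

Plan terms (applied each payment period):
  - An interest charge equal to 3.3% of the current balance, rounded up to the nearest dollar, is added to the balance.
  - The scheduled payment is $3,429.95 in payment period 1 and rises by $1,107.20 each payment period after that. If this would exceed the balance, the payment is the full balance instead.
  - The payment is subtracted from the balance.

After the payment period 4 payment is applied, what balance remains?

$3,506.46

Payment period 1: $21,699.46 +$717.00 interest = $22,416.46; pay $3,429.95 → $18,986.51
Payment period 2: $18,986.51 +$627.00 interest = $19,613.51; pay $4,537.15 → $15,076.36
Payment period 3: $15,076.36 +$498.00 interest = $15,574.36; pay $5,644.35 → $9,930.01
Payment period 4: $9,930.01 +$328.00 interest = $10,258.01; pay $6,751.55 → $3,506.46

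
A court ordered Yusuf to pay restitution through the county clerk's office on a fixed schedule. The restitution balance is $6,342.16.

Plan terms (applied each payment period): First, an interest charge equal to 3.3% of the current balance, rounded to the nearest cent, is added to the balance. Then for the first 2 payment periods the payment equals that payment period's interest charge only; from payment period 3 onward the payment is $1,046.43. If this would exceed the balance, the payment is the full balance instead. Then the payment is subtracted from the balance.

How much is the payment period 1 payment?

$209.29

Payment period 1: opening $6,342.16; interest $209.29 → $6,551.45; payment $209.29; balance $6,342.16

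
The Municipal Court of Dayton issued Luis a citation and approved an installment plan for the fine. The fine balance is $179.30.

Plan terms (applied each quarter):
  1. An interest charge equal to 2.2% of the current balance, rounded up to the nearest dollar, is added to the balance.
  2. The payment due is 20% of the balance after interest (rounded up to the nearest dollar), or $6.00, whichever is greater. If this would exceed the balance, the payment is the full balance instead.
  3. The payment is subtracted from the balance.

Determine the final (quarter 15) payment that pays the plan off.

Quarter 1: opening $179.30; interest $4.00 → $183.30; payment $37.00; balance $146.30
Quarter 2: opening $146.30; interest $4.00 → $150.30; payment $31.00; balance $119.30
Quarter 3: opening $119.30; interest $3.00 → $122.30; payment $25.00; balance $97.30
Quarter 4: opening $97.30; interest $3.00 → $100.30; payment $21.00; balance $79.30
Quarter 5: opening $79.30; interest $2.00 → $81.30; payment $17.00; balance $64.30
Quarter 6: opening $64.30; interest $2.00 → $66.30; payment $14.00; balance $52.30
Quarter 7: opening $52.30; interest $2.00 → $54.30; payment $11.00; balance $43.30
Quarter 8: opening $43.30; interest $1.00 → $44.30; payment $9.00; balance $35.30
Quarter 9: opening $35.30; interest $1.00 → $36.30; payment $8.00; balance $28.30
Quarter 10: opening $28.30; interest $1.00 → $29.30; payment $6.00; balance $23.30
Quarter 11: opening $23.30; interest $1.00 → $24.30; payment $6.00; balance $18.30
Quarter 12: opening $18.30; interest $1.00 → $19.30; payment $6.00; balance $13.30
Quarter 13: opening $13.30; interest $1.00 → $14.30; payment $6.00; balance $8.30
Quarter 14: opening $8.30; interest $1.00 → $9.30; payment $6.00; balance $3.30
Quarter 15: opening $3.30; interest $1.00 → $4.30; payment $4.30; balance $0.00

$4.30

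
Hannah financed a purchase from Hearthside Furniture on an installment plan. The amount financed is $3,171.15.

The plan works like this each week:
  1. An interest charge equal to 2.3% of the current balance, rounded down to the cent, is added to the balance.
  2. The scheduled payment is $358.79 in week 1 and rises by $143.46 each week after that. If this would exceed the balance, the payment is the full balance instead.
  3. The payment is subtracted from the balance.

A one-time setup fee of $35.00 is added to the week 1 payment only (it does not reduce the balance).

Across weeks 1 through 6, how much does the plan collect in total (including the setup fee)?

$3,474.91

Week 1: opening $3,171.15; interest $72.93 → $3,244.08; payment $358.79 (+ $35.00 fee); balance $2,885.29
Week 2: opening $2,885.29; interest $66.36 → $2,951.65; payment $502.25; balance $2,449.40
Week 3: opening $2,449.40; interest $56.33 → $2,505.73; payment $645.71; balance $1,860.02
Week 4: opening $1,860.02; interest $42.78 → $1,902.80; payment $789.17; balance $1,113.63
Week 5: opening $1,113.63; interest $25.61 → $1,139.24; payment $932.63; balance $206.61
Week 6: opening $206.61; interest $4.75 → $211.36; payment $211.36; balance $0.00
Total paid: $3,474.91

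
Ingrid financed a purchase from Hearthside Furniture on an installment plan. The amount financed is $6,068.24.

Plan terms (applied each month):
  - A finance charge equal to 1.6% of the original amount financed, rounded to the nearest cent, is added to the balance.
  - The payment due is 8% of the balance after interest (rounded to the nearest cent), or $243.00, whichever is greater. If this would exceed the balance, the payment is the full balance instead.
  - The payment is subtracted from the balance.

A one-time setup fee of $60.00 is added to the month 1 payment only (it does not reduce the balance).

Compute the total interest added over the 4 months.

# | Opening | Interest | Payment | Fee | End bal
1 | $6,068.24 | $97.09 | $493.23 | $60.00 | $5,672.10
2 | $5,672.10 | $97.09 | $461.54 | — | $5,307.65
3 | $5,307.65 | $97.09 | $432.38 | — | $4,972.36
4 | $4,972.36 | $97.09 | $405.56 | — | $4,663.89
Total interest: $97.09 + $97.09 + $97.09 + $97.09 = $388.36

$388.36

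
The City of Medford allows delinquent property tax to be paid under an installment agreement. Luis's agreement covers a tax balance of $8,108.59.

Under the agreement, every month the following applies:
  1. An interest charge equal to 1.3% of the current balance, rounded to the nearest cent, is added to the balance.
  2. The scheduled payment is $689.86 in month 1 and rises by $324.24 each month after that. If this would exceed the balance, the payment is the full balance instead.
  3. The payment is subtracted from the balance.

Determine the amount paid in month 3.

Month 1: opening $8,108.59; interest $105.41 → $8,214.00; payment $689.86; balance $7,524.14
Month 2: opening $7,524.14; interest $97.81 → $7,621.95; payment $1,014.10; balance $6,607.85
Month 3: opening $6,607.85; interest $85.90 → $6,693.75; payment $1,338.34; balance $5,355.41

$1,338.34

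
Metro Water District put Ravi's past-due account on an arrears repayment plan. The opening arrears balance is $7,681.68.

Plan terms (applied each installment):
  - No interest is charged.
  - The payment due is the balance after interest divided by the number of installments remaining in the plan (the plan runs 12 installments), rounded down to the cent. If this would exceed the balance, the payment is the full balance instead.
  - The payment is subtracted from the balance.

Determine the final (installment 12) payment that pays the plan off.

$640.14

Installment 1: $7,681.68 − $640.14 → $7,041.54
Installment 2: $7,041.54 − $640.14 → $6,401.40
Installment 3: $6,401.40 − $640.14 → $5,761.26
Installment 4: $5,761.26 − $640.14 → $5,121.12
Installment 5: $5,121.12 − $640.14 → $4,480.98
Installment 6: $4,480.98 − $640.14 → $3,840.84
Installment 7: $3,840.84 − $640.14 → $3,200.70
Installment 8: $3,200.70 − $640.14 → $2,560.56
Installment 9: $2,560.56 − $640.14 → $1,920.42
Installment 10: $1,920.42 − $640.14 → $1,280.28
Installment 11: $1,280.28 − $640.14 → $640.14
Installment 12: $640.14 − $640.14 → $0.00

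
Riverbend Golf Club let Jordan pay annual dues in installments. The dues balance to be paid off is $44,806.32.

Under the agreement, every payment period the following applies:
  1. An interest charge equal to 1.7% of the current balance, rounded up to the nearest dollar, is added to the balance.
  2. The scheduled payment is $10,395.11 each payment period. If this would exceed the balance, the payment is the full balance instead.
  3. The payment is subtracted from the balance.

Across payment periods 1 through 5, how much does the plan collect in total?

$46,951.32

Payment period 1: opening $44,806.32; interest $762.00 → $45,568.32; payment $10,395.11; balance $35,173.21
Payment period 2: opening $35,173.21; interest $598.00 → $35,771.21; payment $10,395.11; balance $25,376.10
Payment period 3: opening $25,376.10; interest $432.00 → $25,808.10; payment $10,395.11; balance $15,412.99
Payment period 4: opening $15,412.99; interest $263.00 → $15,675.99; payment $10,395.11; balance $5,280.88
Payment period 5: opening $5,280.88; interest $90.00 → $5,370.88; payment $5,370.88; balance $0.00
Total paid: $46,951.32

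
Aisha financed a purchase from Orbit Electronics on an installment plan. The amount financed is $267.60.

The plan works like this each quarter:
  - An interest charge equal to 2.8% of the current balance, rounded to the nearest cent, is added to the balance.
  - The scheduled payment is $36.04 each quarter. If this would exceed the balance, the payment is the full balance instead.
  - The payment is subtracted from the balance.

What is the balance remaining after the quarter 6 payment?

Quarter 1: $267.60 +$7.49 interest = $275.09; pay $36.04 → $239.05
Quarter 2: $239.05 +$6.69 interest = $245.74; pay $36.04 → $209.70
Quarter 3: $209.70 +$5.87 interest = $215.57; pay $36.04 → $179.53
Quarter 4: $179.53 +$5.03 interest = $184.56; pay $36.04 → $148.52
Quarter 5: $148.52 +$4.16 interest = $152.68; pay $36.04 → $116.64
Quarter 6: $116.64 +$3.27 interest = $119.91; pay $36.04 → $83.87

$83.87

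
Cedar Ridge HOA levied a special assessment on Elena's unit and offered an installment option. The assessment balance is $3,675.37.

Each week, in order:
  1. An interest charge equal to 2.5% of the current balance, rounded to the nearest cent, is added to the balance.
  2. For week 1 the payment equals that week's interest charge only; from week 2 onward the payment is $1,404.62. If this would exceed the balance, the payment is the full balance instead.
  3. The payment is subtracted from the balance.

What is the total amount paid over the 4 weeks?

Week 1: opening $3,675.37; interest $91.88 → $3,767.25; payment $91.88; balance $3,675.37
Week 2: opening $3,675.37; interest $91.88 → $3,767.25; payment $1,404.62; balance $2,362.63
Week 3: opening $2,362.63; interest $59.07 → $2,421.70; payment $1,404.62; balance $1,017.08
Week 4: opening $1,017.08; interest $25.43 → $1,042.51; payment $1,042.51; balance $0.00
Total paid: $3,943.63

$3,943.63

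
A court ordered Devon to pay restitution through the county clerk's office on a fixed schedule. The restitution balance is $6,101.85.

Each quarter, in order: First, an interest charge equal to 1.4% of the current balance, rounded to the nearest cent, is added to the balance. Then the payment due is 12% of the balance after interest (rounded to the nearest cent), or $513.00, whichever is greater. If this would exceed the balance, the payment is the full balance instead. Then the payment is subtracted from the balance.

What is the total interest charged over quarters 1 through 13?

$538.85

Quarter 1: $6,101.85 +$85.43 interest = $6,187.28; pay $742.47 → $5,444.81
Quarter 2: $5,444.81 +$76.23 interest = $5,521.04; pay $662.52 → $4,858.52
Quarter 3: $4,858.52 +$68.02 interest = $4,926.54; pay $591.18 → $4,335.36
Quarter 4: $4,335.36 +$60.70 interest = $4,396.06; pay $527.53 → $3,868.53
Quarter 5: $3,868.53 +$54.16 interest = $3,922.69; pay $513.00 → $3,409.69
Quarter 6: $3,409.69 +$47.74 interest = $3,457.43; pay $513.00 → $2,944.43
Quarter 7: $2,944.43 +$41.22 interest = $2,985.65; pay $513.00 → $2,472.65
Quarter 8: $2,472.65 +$34.62 interest = $2,507.27; pay $513.00 → $1,994.27
Quarter 9: $1,994.27 +$27.92 interest = $2,022.19; pay $513.00 → $1,509.19
Quarter 10: $1,509.19 +$21.13 interest = $1,530.32; pay $513.00 → $1,017.32
Quarter 11: $1,017.32 +$14.24 interest = $1,031.56; pay $513.00 → $518.56
Quarter 12: $518.56 +$7.26 interest = $525.82; pay $513.00 → $12.82
Quarter 13: $12.82 +$0.18 interest = $13.00; pay $13.00 → $0.00
Total interest: $85.43 + $76.23 + $68.02 + $60.70 + $54.16 + $47.74 + $41.22 + $34.62 + $27.92 + $21.13 + $14.24 + $7.26 + $0.18 = $538.85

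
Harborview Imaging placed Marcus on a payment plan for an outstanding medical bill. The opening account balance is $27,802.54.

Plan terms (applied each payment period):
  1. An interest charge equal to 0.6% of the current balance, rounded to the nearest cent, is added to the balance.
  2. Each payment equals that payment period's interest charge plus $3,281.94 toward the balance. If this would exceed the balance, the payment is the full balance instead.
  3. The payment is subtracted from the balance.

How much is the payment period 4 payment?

Payment period 1: opening $27,802.54; interest $166.82 → $27,969.36; payment $3,448.76; balance $24,520.60
Payment period 2: opening $24,520.60; interest $147.12 → $24,667.72; payment $3,429.06; balance $21,238.66
Payment period 3: opening $21,238.66; interest $127.43 → $21,366.09; payment $3,409.37; balance $17,956.72
Payment period 4: opening $17,956.72; interest $107.74 → $18,064.46; payment $3,389.68; balance $14,674.78

$3,389.68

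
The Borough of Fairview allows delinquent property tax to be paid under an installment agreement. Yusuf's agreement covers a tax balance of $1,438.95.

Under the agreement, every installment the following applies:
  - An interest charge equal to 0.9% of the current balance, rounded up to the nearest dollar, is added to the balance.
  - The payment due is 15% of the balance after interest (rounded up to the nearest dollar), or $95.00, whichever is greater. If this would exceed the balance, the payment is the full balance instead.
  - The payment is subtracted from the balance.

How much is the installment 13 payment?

$25.95

# | Opening | Interest | Payment | End bal
1 | $1,438.95 | $13.00 | $218.00 | $1,233.95
2 | $1,233.95 | $12.00 | $187.00 | $1,058.95
3 | $1,058.95 | $10.00 | $161.00 | $907.95
4 | $907.95 | $9.00 | $138.00 | $778.95
5 | $778.95 | $8.00 | $119.00 | $667.95
6 | $667.95 | $7.00 | $102.00 | $572.95
7 | $572.95 | $6.00 | $95.00 | $483.95
8 | $483.95 | $5.00 | $95.00 | $393.95
9 | $393.95 | $4.00 | $95.00 | $302.95
10 | $302.95 | $3.00 | $95.00 | $210.95
11 | $210.95 | $2.00 | $95.00 | $117.95
12 | $117.95 | $2.00 | $95.00 | $24.95
13 | $24.95 | $1.00 | $25.95 | $0.00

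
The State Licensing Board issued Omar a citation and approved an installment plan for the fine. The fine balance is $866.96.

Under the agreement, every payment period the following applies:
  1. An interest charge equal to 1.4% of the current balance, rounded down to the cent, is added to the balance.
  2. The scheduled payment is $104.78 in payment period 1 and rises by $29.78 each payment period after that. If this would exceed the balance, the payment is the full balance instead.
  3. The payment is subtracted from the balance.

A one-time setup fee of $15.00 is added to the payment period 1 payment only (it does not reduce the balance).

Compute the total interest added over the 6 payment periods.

Payment period 1: $866.96 +$12.13 interest = $879.09; pay $104.78 (+ $15.00 fee) → $774.31
Payment period 2: $774.31 +$10.84 interest = $785.15; pay $134.56 → $650.59
Payment period 3: $650.59 +$9.10 interest = $659.69; pay $164.34 → $495.35
Payment period 4: $495.35 +$6.93 interest = $502.28; pay $194.12 → $308.16
Payment period 5: $308.16 +$4.31 interest = $312.47; pay $223.90 → $88.57
Payment period 6: $88.57 +$1.23 interest = $89.80; pay $89.80 → $0.00
Total interest: $12.13 + $10.84 + $9.10 + $6.93 + $4.31 + $1.23 = $44.54

$44.54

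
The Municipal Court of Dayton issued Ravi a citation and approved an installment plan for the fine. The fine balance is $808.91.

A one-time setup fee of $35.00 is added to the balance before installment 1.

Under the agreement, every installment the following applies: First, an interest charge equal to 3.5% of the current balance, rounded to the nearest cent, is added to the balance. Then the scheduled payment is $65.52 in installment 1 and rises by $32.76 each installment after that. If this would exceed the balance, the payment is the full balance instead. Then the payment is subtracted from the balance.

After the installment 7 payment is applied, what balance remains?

$0.00

Installment 1: opening $843.91; interest $29.54 → $873.45; payment $65.52; balance $807.93
Installment 2: opening $807.93; interest $28.28 → $836.21; payment $98.28; balance $737.93
Installment 3: opening $737.93; interest $25.83 → $763.76; payment $131.04; balance $632.72
Installment 4: opening $632.72; interest $22.15 → $654.87; payment $163.80; balance $491.07
Installment 5: opening $491.07; interest $17.19 → $508.26; payment $196.56; balance $311.70
Installment 6: opening $311.70; interest $10.91 → $322.61; payment $229.32; balance $93.29
Installment 7: opening $93.29; interest $3.27 → $96.56; payment $96.56; balance $0.00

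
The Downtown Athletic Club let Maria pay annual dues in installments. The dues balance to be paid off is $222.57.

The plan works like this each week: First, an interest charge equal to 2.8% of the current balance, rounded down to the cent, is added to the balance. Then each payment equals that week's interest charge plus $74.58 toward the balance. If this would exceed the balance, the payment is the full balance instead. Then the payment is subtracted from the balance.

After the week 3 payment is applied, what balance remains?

Week 1: opening $222.57; interest $6.23 → $228.80; payment $80.81; balance $147.99
Week 2: opening $147.99; interest $4.14 → $152.13; payment $78.72; balance $73.41
Week 3: opening $73.41; interest $2.05 → $75.46; payment $75.46; balance $0.00

$0.00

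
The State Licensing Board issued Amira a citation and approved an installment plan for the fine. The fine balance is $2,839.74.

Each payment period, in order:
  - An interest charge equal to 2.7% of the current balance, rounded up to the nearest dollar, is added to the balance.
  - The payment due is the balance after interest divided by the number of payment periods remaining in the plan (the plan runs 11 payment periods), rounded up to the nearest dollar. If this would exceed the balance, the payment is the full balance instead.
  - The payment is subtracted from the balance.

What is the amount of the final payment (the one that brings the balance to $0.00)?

Payment period 1: opening $2,839.74; interest $77.00 → $2,916.74; payment $266.00; balance $2,650.74
Payment period 2: opening $2,650.74; interest $72.00 → $2,722.74; payment $273.00; balance $2,449.74
Payment period 3: opening $2,449.74; interest $67.00 → $2,516.74; payment $280.00; balance $2,236.74
Payment period 4: opening $2,236.74; interest $61.00 → $2,297.74; payment $288.00; balance $2,009.74
Payment period 5: opening $2,009.74; interest $55.00 → $2,064.74; payment $295.00; balance $1,769.74
Payment period 6: opening $1,769.74; interest $48.00 → $1,817.74; payment $303.00; balance $1,514.74
Payment period 7: opening $1,514.74; interest $41.00 → $1,555.74; payment $312.00; balance $1,243.74
Payment period 8: opening $1,243.74; interest $34.00 → $1,277.74; payment $320.00; balance $957.74
Payment period 9: opening $957.74; interest $26.00 → $983.74; payment $328.00; balance $655.74
Payment period 10: opening $655.74; interest $18.00 → $673.74; payment $337.00; balance $336.74
Payment period 11: opening $336.74; interest $10.00 → $346.74; payment $346.74; balance $0.00

$346.74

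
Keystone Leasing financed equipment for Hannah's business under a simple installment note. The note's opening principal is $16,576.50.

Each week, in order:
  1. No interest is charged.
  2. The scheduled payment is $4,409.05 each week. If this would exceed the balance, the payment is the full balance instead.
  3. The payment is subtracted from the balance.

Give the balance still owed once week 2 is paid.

$7,758.40

Week 1: $16,576.50 − $4,409.05 → $12,167.45
Week 2: $12,167.45 − $4,409.05 → $7,758.40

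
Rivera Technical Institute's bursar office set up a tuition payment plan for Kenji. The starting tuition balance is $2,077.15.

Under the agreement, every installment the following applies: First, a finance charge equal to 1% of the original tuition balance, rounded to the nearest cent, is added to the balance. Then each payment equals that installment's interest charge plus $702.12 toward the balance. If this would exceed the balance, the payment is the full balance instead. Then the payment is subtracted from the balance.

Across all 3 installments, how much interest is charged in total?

$62.31

Installment 1: opening $2,077.15; interest $20.77 → $2,097.92; payment $722.89; balance $1,375.03
Installment 2: opening $1,375.03; interest $20.77 → $1,395.80; payment $722.89; balance $672.91
Installment 3: opening $672.91; interest $20.77 → $693.68; payment $693.68; balance $0.00
Total interest: $20.77 + $20.77 + $20.77 = $62.31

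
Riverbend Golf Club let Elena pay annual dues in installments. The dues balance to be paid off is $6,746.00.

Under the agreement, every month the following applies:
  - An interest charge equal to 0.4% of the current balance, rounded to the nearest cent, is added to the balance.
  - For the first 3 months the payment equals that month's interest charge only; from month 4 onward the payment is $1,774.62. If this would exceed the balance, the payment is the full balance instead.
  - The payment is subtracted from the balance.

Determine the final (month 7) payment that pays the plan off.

Month 1: opening $6,746.00; interest $26.98 → $6,772.98; payment $26.98; balance $6,746.00
Month 2: opening $6,746.00; interest $26.98 → $6,772.98; payment $26.98; balance $6,746.00
Month 3: opening $6,746.00; interest $26.98 → $6,772.98; payment $26.98; balance $6,746.00
Month 4: opening $6,746.00; interest $26.98 → $6,772.98; payment $1,774.62; balance $4,998.36
Month 5: opening $4,998.36; interest $19.99 → $5,018.35; payment $1,774.62; balance $3,243.73
Month 6: opening $3,243.73; interest $12.97 → $3,256.70; payment $1,774.62; balance $1,482.08
Month 7: opening $1,482.08; interest $5.93 → $1,488.01; payment $1,488.01; balance $0.00

$1,488.01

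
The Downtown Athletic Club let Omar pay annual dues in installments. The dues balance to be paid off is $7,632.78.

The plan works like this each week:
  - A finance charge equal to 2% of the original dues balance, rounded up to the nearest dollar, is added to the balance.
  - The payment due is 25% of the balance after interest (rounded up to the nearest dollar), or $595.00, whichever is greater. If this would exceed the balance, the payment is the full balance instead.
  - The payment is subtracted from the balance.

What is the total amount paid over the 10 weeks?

$9,162.78

Week 1: opening $7,632.78; interest $153.00 → $7,785.78; payment $1,947.00; balance $5,838.78
Week 2: opening $5,838.78; interest $153.00 → $5,991.78; payment $1,498.00; balance $4,493.78
Week 3: opening $4,493.78; interest $153.00 → $4,646.78; payment $1,162.00; balance $3,484.78
Week 4: opening $3,484.78; interest $153.00 → $3,637.78; payment $910.00; balance $2,727.78
Week 5: opening $2,727.78; interest $153.00 → $2,880.78; payment $721.00; balance $2,159.78
Week 6: opening $2,159.78; interest $153.00 → $2,312.78; payment $595.00; balance $1,717.78
Week 7: opening $1,717.78; interest $153.00 → $1,870.78; payment $595.00; balance $1,275.78
Week 8: opening $1,275.78; interest $153.00 → $1,428.78; payment $595.00; balance $833.78
Week 9: opening $833.78; interest $153.00 → $986.78; payment $595.00; balance $391.78
Week 10: opening $391.78; interest $153.00 → $544.78; payment $544.78; balance $0.00
Total paid: $9,162.78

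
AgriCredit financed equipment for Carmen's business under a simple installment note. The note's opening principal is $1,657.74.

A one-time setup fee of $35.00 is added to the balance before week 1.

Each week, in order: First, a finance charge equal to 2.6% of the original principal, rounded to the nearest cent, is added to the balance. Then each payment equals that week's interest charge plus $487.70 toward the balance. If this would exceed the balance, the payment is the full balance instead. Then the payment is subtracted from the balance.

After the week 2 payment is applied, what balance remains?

Week 1: $1,692.74 +$43.10 interest = $1,735.84; pay $530.80 → $1,205.04
Week 2: $1,205.04 +$43.10 interest = $1,248.14; pay $530.80 → $717.34

$717.34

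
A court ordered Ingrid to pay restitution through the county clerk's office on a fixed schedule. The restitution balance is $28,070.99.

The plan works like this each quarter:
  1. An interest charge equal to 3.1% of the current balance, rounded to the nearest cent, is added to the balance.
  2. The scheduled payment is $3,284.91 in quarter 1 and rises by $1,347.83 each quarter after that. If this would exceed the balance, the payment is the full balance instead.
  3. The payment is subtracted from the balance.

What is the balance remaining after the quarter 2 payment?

$21,818.88

# | Opening | Interest | Payment | End bal
1 | $28,070.99 | $870.20 | $3,284.91 | $25,656.28
2 | $25,656.28 | $795.34 | $4,632.74 | $21,818.88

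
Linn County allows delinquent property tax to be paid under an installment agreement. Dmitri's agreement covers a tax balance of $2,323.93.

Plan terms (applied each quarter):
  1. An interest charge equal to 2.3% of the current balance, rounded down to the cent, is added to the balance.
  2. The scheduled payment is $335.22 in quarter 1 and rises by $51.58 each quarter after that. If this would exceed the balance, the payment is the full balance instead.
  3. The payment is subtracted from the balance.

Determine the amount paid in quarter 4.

$489.96

# | Opening | Interest | Payment | End bal
1 | $2,323.93 | $53.45 | $335.22 | $2,042.16
2 | $2,042.16 | $46.96 | $386.80 | $1,702.32
3 | $1,702.32 | $39.15 | $438.38 | $1,303.09
4 | $1,303.09 | $29.97 | $489.96 | $843.10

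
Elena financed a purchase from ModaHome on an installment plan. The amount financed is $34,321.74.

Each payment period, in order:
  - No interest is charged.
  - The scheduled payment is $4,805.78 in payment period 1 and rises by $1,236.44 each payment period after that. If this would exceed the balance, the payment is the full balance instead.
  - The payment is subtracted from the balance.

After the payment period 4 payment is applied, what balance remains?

$7,679.98

Payment period 1: opening $34,321.74; payment $4,805.78; balance $29,515.96
Payment period 2: opening $29,515.96; payment $6,042.22; balance $23,473.74
Payment period 3: opening $23,473.74; payment $7,278.66; balance $16,195.08
Payment period 4: opening $16,195.08; payment $8,515.10; balance $7,679.98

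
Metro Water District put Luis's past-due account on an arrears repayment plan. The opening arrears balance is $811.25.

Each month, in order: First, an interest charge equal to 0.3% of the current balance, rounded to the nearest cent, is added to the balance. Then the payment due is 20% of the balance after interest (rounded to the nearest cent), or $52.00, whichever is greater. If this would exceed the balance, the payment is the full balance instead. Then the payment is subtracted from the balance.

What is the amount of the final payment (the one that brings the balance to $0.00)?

$10.23

Month 1: $811.25 +$2.43 interest = $813.68; pay $162.74 → $650.94
Month 2: $650.94 +$1.95 interest = $652.89; pay $130.58 → $522.31
Month 3: $522.31 +$1.57 interest = $523.88; pay $104.78 → $419.10
Month 4: $419.10 +$1.26 interest = $420.36; pay $84.07 → $336.29
Month 5: $336.29 +$1.01 interest = $337.30; pay $67.46 → $269.84
Month 6: $269.84 +$0.81 interest = $270.65; pay $54.13 → $216.52
Month 7: $216.52 +$0.65 interest = $217.17; pay $52.00 → $165.17
Month 8: $165.17 +$0.50 interest = $165.67; pay $52.00 → $113.67
Month 9: $113.67 +$0.34 interest = $114.01; pay $52.00 → $62.01
Month 10: $62.01 +$0.19 interest = $62.20; pay $52.00 → $10.20
Month 11: $10.20 +$0.03 interest = $10.23; pay $10.23 → $0.00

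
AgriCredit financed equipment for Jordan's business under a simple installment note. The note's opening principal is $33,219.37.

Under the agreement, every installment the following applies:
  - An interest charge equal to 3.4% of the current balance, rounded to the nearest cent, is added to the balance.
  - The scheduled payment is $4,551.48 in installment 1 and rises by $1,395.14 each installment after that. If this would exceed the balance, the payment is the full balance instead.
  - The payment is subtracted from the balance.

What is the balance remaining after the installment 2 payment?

$24,863.84

Installment 1: opening $33,219.37; interest $1,129.46 → $34,348.83; payment $4,551.48; balance $29,797.35
Installment 2: opening $29,797.35; interest $1,013.11 → $30,810.46; payment $5,946.62; balance $24,863.84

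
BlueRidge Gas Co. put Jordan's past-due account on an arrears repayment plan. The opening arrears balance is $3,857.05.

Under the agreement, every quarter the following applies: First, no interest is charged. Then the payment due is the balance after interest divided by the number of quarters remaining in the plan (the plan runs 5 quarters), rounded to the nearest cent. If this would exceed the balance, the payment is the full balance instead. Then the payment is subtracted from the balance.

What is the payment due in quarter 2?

$771.41

Quarter 1: opening $3,857.05; payment $771.41; balance $3,085.64
Quarter 2: opening $3,085.64; payment $771.41; balance $2,314.23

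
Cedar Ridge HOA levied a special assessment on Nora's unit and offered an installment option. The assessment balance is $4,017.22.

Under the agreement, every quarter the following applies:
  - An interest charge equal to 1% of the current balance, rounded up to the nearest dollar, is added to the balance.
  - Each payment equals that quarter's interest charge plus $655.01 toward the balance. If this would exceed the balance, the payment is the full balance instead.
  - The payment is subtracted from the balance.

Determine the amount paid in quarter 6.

$663.01

Quarter 1: opening $4,017.22; interest $41.00 → $4,058.22; payment $696.01; balance $3,362.21
Quarter 2: opening $3,362.21; interest $34.00 → $3,396.21; payment $689.01; balance $2,707.20
Quarter 3: opening $2,707.20; interest $28.00 → $2,735.20; payment $683.01; balance $2,052.19
Quarter 4: opening $2,052.19; interest $21.00 → $2,073.19; payment $676.01; balance $1,397.18
Quarter 5: opening $1,397.18; interest $14.00 → $1,411.18; payment $669.01; balance $742.17
Quarter 6: opening $742.17; interest $8.00 → $750.17; payment $663.01; balance $87.16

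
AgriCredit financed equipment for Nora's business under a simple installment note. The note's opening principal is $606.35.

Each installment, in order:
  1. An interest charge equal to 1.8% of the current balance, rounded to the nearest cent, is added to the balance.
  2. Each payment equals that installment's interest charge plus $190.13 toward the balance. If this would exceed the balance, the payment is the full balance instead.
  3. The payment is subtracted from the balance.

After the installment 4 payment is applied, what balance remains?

$0.00

Installment 1: $606.35 +$10.91 interest = $617.26; pay $201.04 → $416.22
Installment 2: $416.22 +$7.49 interest = $423.71; pay $197.62 → $226.09
Installment 3: $226.09 +$4.07 interest = $230.16; pay $194.20 → $35.96
Installment 4: $35.96 +$0.65 interest = $36.61; pay $36.61 → $0.00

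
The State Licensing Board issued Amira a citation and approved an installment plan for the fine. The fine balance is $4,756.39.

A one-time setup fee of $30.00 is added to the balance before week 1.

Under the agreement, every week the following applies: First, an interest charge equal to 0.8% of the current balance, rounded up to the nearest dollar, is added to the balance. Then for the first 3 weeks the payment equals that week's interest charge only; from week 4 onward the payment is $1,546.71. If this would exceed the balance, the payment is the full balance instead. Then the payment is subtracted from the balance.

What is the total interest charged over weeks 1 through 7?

Week 1: $4,786.39 +$39.00 interest = $4,825.39; pay $39.00 → $4,786.39
Week 2: $4,786.39 +$39.00 interest = $4,825.39; pay $39.00 → $4,786.39
Week 3: $4,786.39 +$39.00 interest = $4,825.39; pay $39.00 → $4,786.39
Week 4: $4,786.39 +$39.00 interest = $4,825.39; pay $1,546.71 → $3,278.68
Week 5: $3,278.68 +$27.00 interest = $3,305.68; pay $1,546.71 → $1,758.97
Week 6: $1,758.97 +$15.00 interest = $1,773.97; pay $1,546.71 → $227.26
Week 7: $227.26 +$2.00 interest = $229.26; pay $229.26 → $0.00
Total interest: $39.00 + $39.00 + $39.00 + $39.00 + $27.00 + $15.00 + $2.00 = $200.00

$200.00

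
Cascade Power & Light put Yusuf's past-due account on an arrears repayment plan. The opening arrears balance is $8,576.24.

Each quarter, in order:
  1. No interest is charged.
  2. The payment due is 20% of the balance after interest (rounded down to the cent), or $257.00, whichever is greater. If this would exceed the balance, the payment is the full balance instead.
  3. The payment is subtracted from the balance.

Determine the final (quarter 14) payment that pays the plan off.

Quarter 1: $8,576.24 − $1,715.24 → $6,861.00
Quarter 2: $6,861.00 − $1,372.20 → $5,488.80
Quarter 3: $5,488.80 − $1,097.76 → $4,391.04
Quarter 4: $4,391.04 − $878.20 → $3,512.84
Quarter 5: $3,512.84 − $702.56 → $2,810.28
Quarter 6: $2,810.28 − $562.05 → $2,248.23
Quarter 7: $2,248.23 − $449.64 → $1,798.59
Quarter 8: $1,798.59 − $359.71 → $1,438.88
Quarter 9: $1,438.88 − $287.77 → $1,151.11
Quarter 10: $1,151.11 − $257.00 → $894.11
Quarter 11: $894.11 − $257.00 → $637.11
Quarter 12: $637.11 − $257.00 → $380.11
Quarter 13: $380.11 − $257.00 → $123.11
Quarter 14: $123.11 − $123.11 → $0.00

$123.11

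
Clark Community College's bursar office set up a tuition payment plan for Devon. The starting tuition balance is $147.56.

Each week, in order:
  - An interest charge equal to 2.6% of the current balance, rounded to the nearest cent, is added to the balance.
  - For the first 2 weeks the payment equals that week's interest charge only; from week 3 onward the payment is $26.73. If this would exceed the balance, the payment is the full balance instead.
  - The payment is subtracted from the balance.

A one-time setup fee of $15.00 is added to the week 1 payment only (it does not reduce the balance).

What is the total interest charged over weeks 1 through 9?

$21.47

# | Opening | Interest | Payment | Fee | End bal
1 | $147.56 | $3.84 | $3.84 | $15.00 | $147.56
2 | $147.56 | $3.84 | $3.84 | — | $147.56
3 | $147.56 | $3.84 | $26.73 | — | $124.67
4 | $124.67 | $3.24 | $26.73 | — | $101.18
5 | $101.18 | $2.63 | $26.73 | — | $77.08
6 | $77.08 | $2.00 | $26.73 | — | $52.35
7 | $52.35 | $1.36 | $26.73 | — | $26.98
8 | $26.98 | $0.70 | $26.73 | — | $0.95
9 | $0.95 | $0.02 | $0.97 | — | $0.00
Total interest: $3.84 + $3.84 + $3.84 + $3.24 + $2.63 + $2.00 + $1.36 + $0.70 + $0.02 = $21.47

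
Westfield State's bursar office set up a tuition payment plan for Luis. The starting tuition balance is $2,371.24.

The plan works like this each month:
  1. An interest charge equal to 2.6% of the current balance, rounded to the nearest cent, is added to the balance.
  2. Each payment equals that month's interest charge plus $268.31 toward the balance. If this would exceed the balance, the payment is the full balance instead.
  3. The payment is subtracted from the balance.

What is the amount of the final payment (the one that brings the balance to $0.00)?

$230.60

Month 1: $2,371.24 +$61.65 interest = $2,432.89; pay $329.96 → $2,102.93
Month 2: $2,102.93 +$54.68 interest = $2,157.61; pay $322.99 → $1,834.62
Month 3: $1,834.62 +$47.70 interest = $1,882.32; pay $316.01 → $1,566.31
Month 4: $1,566.31 +$40.72 interest = $1,607.03; pay $309.03 → $1,298.00
Month 5: $1,298.00 +$33.75 interest = $1,331.75; pay $302.06 → $1,029.69
Month 6: $1,029.69 +$26.77 interest = $1,056.46; pay $295.08 → $761.38
Month 7: $761.38 +$19.80 interest = $781.18; pay $288.11 → $493.07
Month 8: $493.07 +$12.82 interest = $505.89; pay $281.13 → $224.76
Month 9: $224.76 +$5.84 interest = $230.60; pay $230.60 → $0.00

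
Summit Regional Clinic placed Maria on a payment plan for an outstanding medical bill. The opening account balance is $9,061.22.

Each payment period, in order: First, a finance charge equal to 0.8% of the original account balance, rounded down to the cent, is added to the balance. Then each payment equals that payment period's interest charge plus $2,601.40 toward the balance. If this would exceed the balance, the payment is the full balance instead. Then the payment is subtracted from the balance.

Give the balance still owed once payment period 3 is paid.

$1,257.02

Payment period 1: opening $9,061.22; interest $72.48 → $9,133.70; payment $2,673.88; balance $6,459.82
Payment period 2: opening $6,459.82; interest $72.48 → $6,532.30; payment $2,673.88; balance $3,858.42
Payment period 3: opening $3,858.42; interest $72.48 → $3,930.90; payment $2,673.88; balance $1,257.02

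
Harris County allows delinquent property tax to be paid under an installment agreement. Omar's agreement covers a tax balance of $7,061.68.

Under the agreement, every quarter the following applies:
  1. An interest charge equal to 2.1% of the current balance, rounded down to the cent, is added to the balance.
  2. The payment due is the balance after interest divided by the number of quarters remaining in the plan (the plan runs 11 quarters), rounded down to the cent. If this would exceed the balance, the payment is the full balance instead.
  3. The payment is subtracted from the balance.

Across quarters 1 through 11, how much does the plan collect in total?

# | Opening | Interest | Payment | End bal
1 | $7,061.68 | $148.29 | $655.45 | $6,554.52
2 | $6,554.52 | $137.64 | $669.21 | $6,022.95
3 | $6,022.95 | $126.48 | $683.27 | $5,466.16
4 | $5,466.16 | $114.78 | $697.61 | $4,883.33
5 | $4,883.33 | $102.54 | $712.26 | $4,273.61
6 | $4,273.61 | $89.74 | $727.22 | $3,636.13
7 | $3,636.13 | $76.35 | $742.49 | $2,969.99
8 | $2,969.99 | $62.36 | $758.08 | $2,274.27
9 | $2,274.27 | $47.75 | $774.00 | $1,548.02
10 | $1,548.02 | $32.50 | $790.26 | $790.26
11 | $790.26 | $16.59 | $806.85 | $0.00
Total paid: $8,016.70

$8,016.70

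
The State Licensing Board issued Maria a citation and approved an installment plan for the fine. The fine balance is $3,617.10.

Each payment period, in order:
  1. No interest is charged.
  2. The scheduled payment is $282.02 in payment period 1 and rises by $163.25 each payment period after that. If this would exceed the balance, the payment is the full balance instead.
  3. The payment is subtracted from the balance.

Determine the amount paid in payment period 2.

Payment period 1: $3,617.10 − $282.02 → $3,335.08
Payment period 2: $3,335.08 − $445.27 → $2,889.81

$445.27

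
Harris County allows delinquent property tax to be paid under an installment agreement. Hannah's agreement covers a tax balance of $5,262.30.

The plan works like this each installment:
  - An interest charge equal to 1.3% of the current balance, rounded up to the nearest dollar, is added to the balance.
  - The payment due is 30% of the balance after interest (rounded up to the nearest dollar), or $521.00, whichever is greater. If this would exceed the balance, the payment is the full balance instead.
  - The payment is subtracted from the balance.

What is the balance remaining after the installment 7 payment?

Installment 1: opening $5,262.30; interest $69.00 → $5,331.30; payment $1,600.00; balance $3,731.30
Installment 2: opening $3,731.30; interest $49.00 → $3,780.30; payment $1,135.00; balance $2,645.30
Installment 3: opening $2,645.30; interest $35.00 → $2,680.30; payment $805.00; balance $1,875.30
Installment 4: opening $1,875.30; interest $25.00 → $1,900.30; payment $571.00; balance $1,329.30
Installment 5: opening $1,329.30; interest $18.00 → $1,347.30; payment $521.00; balance $826.30
Installment 6: opening $826.30; interest $11.00 → $837.30; payment $521.00; balance $316.30
Installment 7: opening $316.30; interest $5.00 → $321.30; payment $321.30; balance $0.00

$0.00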